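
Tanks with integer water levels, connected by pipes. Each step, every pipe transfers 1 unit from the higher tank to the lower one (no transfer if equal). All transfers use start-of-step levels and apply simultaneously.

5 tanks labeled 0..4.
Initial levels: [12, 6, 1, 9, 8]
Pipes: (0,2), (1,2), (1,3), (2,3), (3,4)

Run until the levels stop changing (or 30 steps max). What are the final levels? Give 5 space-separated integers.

Step 1: flows [0->2,1->2,3->1,3->2,3->4] -> levels [11 6 4 6 9]
Step 2: flows [0->2,1->2,1=3,3->2,4->3] -> levels [10 5 7 6 8]
Step 3: flows [0->2,2->1,3->1,2->3,4->3] -> levels [9 7 6 7 7]
Step 4: flows [0->2,1->2,1=3,3->2,3=4] -> levels [8 6 9 6 7]
Step 5: flows [2->0,2->1,1=3,2->3,4->3] -> levels [9 7 6 8 6]
Step 6: flows [0->2,1->2,3->1,3->2,3->4] -> levels [8 7 9 5 7]
Step 7: flows [2->0,2->1,1->3,2->3,4->3] -> levels [9 7 6 8 6]
  -> period-2 cycle: step 7 state = step 5 state; never stabilizes
  -> state at step 30: (30-5) mod 2 = 1, same as step 6 -> [8 7 9 5 7]

Answer: 8 7 9 5 7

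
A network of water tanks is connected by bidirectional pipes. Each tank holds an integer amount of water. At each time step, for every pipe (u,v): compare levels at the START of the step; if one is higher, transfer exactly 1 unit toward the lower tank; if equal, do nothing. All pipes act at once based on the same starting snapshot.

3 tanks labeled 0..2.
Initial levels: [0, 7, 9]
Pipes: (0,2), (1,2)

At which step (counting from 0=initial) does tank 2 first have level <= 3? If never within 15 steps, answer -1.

Step 1: flows [2->0,2->1] -> levels [1 8 7]
Step 2: flows [2->0,1->2] -> levels [2 7 7]
Step 3: flows [2->0,1=2] -> levels [3 7 6]
Step 4: flows [2->0,1->2] -> levels [4 6 6]
Step 5: flows [2->0,1=2] -> levels [5 6 5]
Step 6: flows [0=2,1->2] -> levels [5 5 6]
Step 7: flows [2->0,2->1] -> levels [6 6 4]
Step 8: flows [0->2,1->2] -> levels [5 5 6]
  -> period-2 cycle (repeats step 6); tank 2 never drops to <=3
Tank 2 never reaches <=3 within 15 steps

Answer: -1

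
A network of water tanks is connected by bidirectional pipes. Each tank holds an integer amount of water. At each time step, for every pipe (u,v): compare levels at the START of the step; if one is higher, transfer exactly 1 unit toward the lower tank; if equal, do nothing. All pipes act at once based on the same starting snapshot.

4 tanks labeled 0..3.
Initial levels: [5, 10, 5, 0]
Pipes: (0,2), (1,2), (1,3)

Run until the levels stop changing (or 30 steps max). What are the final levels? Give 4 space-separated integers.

Answer: 6 6 4 4

Derivation:
Step 1: flows [0=2,1->2,1->3] -> levels [5 8 6 1]
Step 2: flows [2->0,1->2,1->3] -> levels [6 6 6 2]
Step 3: flows [0=2,1=2,1->3] -> levels [6 5 6 3]
Step 4: flows [0=2,2->1,1->3] -> levels [6 5 5 4]
Step 5: flows [0->2,1=2,1->3] -> levels [5 4 6 5]
Step 6: flows [2->0,2->1,3->1] -> levels [6 6 4 4]
Step 7: flows [0->2,1->2,1->3] -> levels [5 4 6 5]
  -> period-2 cycle: step 7 state = step 5 state; never stabilizes
  -> state at step 30: (30-5) mod 2 = 1, same as step 6 -> [6 6 4 4]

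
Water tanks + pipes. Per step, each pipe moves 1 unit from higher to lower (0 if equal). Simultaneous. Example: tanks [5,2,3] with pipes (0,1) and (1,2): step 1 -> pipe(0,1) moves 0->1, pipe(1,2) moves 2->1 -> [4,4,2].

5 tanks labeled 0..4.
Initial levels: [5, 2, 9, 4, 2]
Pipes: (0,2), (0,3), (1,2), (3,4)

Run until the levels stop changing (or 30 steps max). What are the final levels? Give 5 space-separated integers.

Step 1: flows [2->0,0->3,2->1,3->4] -> levels [5 3 7 4 3]
Step 2: flows [2->0,0->3,2->1,3->4] -> levels [5 4 5 4 4]
Step 3: flows [0=2,0->3,2->1,3=4] -> levels [4 5 4 5 4]
Step 4: flows [0=2,3->0,1->2,3->4] -> levels [5 4 5 3 5]
Step 5: flows [0=2,0->3,2->1,4->3] -> levels [4 5 4 5 4]
  -> period-2 cycle: step 5 state = step 3 state; never stabilizes
  -> state at step 30: (30-3) mod 2 = 1, same as step 4 -> [5 4 5 3 5]

Answer: 5 4 5 3 5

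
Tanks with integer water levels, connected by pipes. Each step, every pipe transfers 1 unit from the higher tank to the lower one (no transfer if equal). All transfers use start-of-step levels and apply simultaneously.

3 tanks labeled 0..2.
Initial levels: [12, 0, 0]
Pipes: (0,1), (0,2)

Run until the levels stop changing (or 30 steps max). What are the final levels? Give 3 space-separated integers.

Answer: 4 4 4

Derivation:
Step 1: flows [0->1,0->2] -> levels [10 1 1]
Step 2: flows [0->1,0->2] -> levels [8 2 2]
Step 3: flows [0->1,0->2] -> levels [6 3 3]
Step 4: flows [0->1,0->2] -> levels [4 4 4]
Step 5: flows [0=1,0=2] -> levels [4 4 4]
  -> stable (no change)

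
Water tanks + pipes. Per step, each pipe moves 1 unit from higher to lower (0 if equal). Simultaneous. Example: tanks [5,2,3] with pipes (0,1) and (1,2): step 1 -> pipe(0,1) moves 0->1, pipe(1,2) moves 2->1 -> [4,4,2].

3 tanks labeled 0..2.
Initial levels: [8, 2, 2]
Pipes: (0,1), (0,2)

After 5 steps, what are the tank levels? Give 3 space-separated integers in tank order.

Step 1: flows [0->1,0->2] -> levels [6 3 3]
Step 2: flows [0->1,0->2] -> levels [4 4 4]
Step 3: flows [0=1,0=2] -> levels [4 4 4]
  -> stable; steps 4..5 unchanged -> [4 4 4]

Answer: 4 4 4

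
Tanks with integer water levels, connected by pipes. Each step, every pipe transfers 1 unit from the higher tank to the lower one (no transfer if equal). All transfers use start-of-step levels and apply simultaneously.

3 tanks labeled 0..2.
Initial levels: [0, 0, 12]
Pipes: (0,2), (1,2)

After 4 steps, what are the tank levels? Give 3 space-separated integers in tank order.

Step 1: flows [2->0,2->1] -> levels [1 1 10]
Step 2: flows [2->0,2->1] -> levels [2 2 8]
Step 3: flows [2->0,2->1] -> levels [3 3 6]
Step 4: flows [2->0,2->1] -> levels [4 4 4]

Answer: 4 4 4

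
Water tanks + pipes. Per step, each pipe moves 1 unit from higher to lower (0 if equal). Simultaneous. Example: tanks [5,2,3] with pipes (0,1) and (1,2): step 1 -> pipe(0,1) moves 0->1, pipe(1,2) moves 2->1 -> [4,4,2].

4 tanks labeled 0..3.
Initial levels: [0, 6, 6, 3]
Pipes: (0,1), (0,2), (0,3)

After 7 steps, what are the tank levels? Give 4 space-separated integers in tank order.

Answer: 3 4 4 4

Derivation:
Step 1: flows [1->0,2->0,3->0] -> levels [3 5 5 2]
Step 2: flows [1->0,2->0,0->3] -> levels [4 4 4 3]
Step 3: flows [0=1,0=2,0->3] -> levels [3 4 4 4]
Step 4: flows [1->0,2->0,3->0] -> levels [6 3 3 3]
Step 5: flows [0->1,0->2,0->3] -> levels [3 4 4 4]
  -> period-2 cycle: step 5 state = step 3 state
  -> state at step 7: (7-3) mod 2 = 0, same as step 3 -> [3 4 4 4]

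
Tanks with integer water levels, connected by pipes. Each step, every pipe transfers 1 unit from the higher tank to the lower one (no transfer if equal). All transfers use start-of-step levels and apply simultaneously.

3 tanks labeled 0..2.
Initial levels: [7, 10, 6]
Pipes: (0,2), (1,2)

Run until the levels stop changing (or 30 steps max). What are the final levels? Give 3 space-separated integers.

Step 1: flows [0->2,1->2] -> levels [6 9 8]
Step 2: flows [2->0,1->2] -> levels [7 8 8]
Step 3: flows [2->0,1=2] -> levels [8 8 7]
Step 4: flows [0->2,1->2] -> levels [7 7 9]
Step 5: flows [2->0,2->1] -> levels [8 8 7]
  -> period-2 cycle: step 5 state = step 3 state; never stabilizes
  -> state at step 30: (30-3) mod 2 = 1, same as step 4 -> [7 7 9]

Answer: 7 7 9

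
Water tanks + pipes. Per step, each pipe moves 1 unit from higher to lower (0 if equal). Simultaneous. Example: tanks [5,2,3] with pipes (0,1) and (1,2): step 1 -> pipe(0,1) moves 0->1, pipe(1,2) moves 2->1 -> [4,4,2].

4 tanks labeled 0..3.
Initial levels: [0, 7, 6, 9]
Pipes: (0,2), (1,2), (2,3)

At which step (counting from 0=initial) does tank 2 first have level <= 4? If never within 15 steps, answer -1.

Answer: 4

Derivation:
Step 1: flows [2->0,1->2,3->2] -> levels [1 6 7 8]
Step 2: flows [2->0,2->1,3->2] -> levels [2 7 6 7]
Step 3: flows [2->0,1->2,3->2] -> levels [3 6 7 6]
Step 4: flows [2->0,2->1,2->3] -> levels [4 7 4 7]
Tank 2 first reaches <=4 at step 4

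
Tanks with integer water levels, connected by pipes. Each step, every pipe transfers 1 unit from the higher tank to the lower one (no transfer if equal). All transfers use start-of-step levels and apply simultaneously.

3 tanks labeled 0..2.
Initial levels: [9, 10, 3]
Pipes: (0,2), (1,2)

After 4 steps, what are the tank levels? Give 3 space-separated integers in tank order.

Step 1: flows [0->2,1->2] -> levels [8 9 5]
Step 2: flows [0->2,1->2] -> levels [7 8 7]
Step 3: flows [0=2,1->2] -> levels [7 7 8]
Step 4: flows [2->0,2->1] -> levels [8 8 6]

Answer: 8 8 6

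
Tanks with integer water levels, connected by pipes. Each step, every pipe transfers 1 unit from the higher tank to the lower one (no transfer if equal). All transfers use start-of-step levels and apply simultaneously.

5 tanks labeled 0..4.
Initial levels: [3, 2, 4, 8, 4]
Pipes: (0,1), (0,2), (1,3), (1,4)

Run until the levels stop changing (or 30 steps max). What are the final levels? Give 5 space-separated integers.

Step 1: flows [0->1,2->0,3->1,4->1] -> levels [3 5 3 7 3]
Step 2: flows [1->0,0=2,3->1,1->4] -> levels [4 4 3 6 4]
Step 3: flows [0=1,0->2,3->1,1=4] -> levels [3 5 4 5 4]
Step 4: flows [1->0,2->0,1=3,1->4] -> levels [5 3 3 5 5]
Step 5: flows [0->1,0->2,3->1,4->1] -> levels [3 6 4 4 4]
Step 6: flows [1->0,2->0,1->3,1->4] -> levels [5 3 3 5 5]
  -> period-2 cycle: step 6 state = step 4 state; never stabilizes
  -> state at step 30: (30-4) mod 2 = 0, same as step 4 -> [5 3 3 5 5]

Answer: 5 3 3 5 5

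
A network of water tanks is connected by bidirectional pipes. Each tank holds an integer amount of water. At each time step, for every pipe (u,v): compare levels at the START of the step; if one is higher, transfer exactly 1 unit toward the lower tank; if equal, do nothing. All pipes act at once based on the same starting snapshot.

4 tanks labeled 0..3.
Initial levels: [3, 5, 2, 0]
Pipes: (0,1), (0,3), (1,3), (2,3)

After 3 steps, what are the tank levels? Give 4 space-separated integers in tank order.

Answer: 2 2 2 4

Derivation:
Step 1: flows [1->0,0->3,1->3,2->3] -> levels [3 3 1 3]
Step 2: flows [0=1,0=3,1=3,3->2] -> levels [3 3 2 2]
Step 3: flows [0=1,0->3,1->3,2=3] -> levels [2 2 2 4]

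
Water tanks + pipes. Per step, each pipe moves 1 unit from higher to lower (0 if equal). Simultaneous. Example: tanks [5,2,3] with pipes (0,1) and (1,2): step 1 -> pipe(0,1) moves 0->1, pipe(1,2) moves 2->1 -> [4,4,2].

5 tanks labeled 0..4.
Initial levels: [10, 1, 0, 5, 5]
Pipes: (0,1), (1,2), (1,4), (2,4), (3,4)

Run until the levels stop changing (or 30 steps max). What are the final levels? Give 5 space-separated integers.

Step 1: flows [0->1,1->2,4->1,4->2,3=4] -> levels [9 2 2 5 3]
Step 2: flows [0->1,1=2,4->1,4->2,3->4] -> levels [8 4 3 4 2]
Step 3: flows [0->1,1->2,1->4,2->4,3->4] -> levels [7 3 3 3 5]
Step 4: flows [0->1,1=2,4->1,4->2,4->3] -> levels [6 5 4 4 2]
Step 5: flows [0->1,1->2,1->4,2->4,3->4] -> levels [5 4 4 3 5]
Step 6: flows [0->1,1=2,4->1,4->2,4->3] -> levels [4 6 5 4 2]
Step 7: flows [1->0,1->2,1->4,2->4,3->4] -> levels [5 3 5 3 5]
Step 8: flows [0->1,2->1,4->1,2=4,4->3] -> levels [4 6 4 4 3]
Step 9: flows [1->0,1->2,1->4,2->4,3->4] -> levels [5 3 4 3 6]
Step 10: flows [0->1,2->1,4->1,4->2,4->3] -> levels [4 6 4 4 3]
  -> period-2 cycle: step 10 state = step 8 state; never stabilizes
  -> state at step 30: (30-8) mod 2 = 0, same as step 8 -> [4 6 4 4 3]

Answer: 4 6 4 4 3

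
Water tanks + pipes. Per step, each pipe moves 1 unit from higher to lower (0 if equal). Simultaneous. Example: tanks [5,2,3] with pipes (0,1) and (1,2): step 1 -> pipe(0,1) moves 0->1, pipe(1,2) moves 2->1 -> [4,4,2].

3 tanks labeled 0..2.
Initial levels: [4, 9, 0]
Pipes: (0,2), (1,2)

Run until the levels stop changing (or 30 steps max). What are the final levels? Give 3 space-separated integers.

Step 1: flows [0->2,1->2] -> levels [3 8 2]
Step 2: flows [0->2,1->2] -> levels [2 7 4]
Step 3: flows [2->0,1->2] -> levels [3 6 4]
Step 4: flows [2->0,1->2] -> levels [4 5 4]
Step 5: flows [0=2,1->2] -> levels [4 4 5]
Step 6: flows [2->0,2->1] -> levels [5 5 3]
Step 7: flows [0->2,1->2] -> levels [4 4 5]
  -> period-2 cycle: step 7 state = step 5 state; never stabilizes
  -> state at step 30: (30-5) mod 2 = 1, same as step 6 -> [5 5 3]

Answer: 5 5 3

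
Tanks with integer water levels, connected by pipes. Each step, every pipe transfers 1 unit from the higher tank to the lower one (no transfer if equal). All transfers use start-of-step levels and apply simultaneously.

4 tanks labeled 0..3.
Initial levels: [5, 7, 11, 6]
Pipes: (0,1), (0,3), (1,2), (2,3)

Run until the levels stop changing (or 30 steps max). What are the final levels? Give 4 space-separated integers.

Answer: 6 8 7 8

Derivation:
Step 1: flows [1->0,3->0,2->1,2->3] -> levels [7 7 9 6]
Step 2: flows [0=1,0->3,2->1,2->3] -> levels [6 8 7 8]
Step 3: flows [1->0,3->0,1->2,3->2] -> levels [8 6 9 6]
Step 4: flows [0->1,0->3,2->1,2->3] -> levels [6 8 7 8]
  -> period-2 cycle: step 4 state = step 2 state; never stabilizes
  -> state at step 30: (30-2) mod 2 = 0, same as step 2 -> [6 8 7 8]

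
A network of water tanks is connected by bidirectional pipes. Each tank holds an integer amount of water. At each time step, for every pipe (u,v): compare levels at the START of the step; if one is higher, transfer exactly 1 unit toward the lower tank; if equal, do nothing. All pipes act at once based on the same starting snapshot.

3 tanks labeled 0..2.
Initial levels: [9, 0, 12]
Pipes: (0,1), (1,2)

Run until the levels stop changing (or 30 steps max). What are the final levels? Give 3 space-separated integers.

Answer: 7 7 7

Derivation:
Step 1: flows [0->1,2->1] -> levels [8 2 11]
Step 2: flows [0->1,2->1] -> levels [7 4 10]
Step 3: flows [0->1,2->1] -> levels [6 6 9]
Step 4: flows [0=1,2->1] -> levels [6 7 8]
Step 5: flows [1->0,2->1] -> levels [7 7 7]
Step 6: flows [0=1,1=2] -> levels [7 7 7]
  -> stable (no change)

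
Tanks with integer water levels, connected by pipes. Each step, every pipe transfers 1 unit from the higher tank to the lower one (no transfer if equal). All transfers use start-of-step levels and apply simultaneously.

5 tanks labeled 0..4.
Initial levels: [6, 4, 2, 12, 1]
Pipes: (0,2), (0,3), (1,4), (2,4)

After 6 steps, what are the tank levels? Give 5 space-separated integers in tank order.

Step 1: flows [0->2,3->0,1->4,2->4] -> levels [6 3 2 11 3]
Step 2: flows [0->2,3->0,1=4,4->2] -> levels [6 3 4 10 2]
Step 3: flows [0->2,3->0,1->4,2->4] -> levels [6 2 4 9 4]
Step 4: flows [0->2,3->0,4->1,2=4] -> levels [6 3 5 8 3]
Step 5: flows [0->2,3->0,1=4,2->4] -> levels [6 3 5 7 4]
Step 6: flows [0->2,3->0,4->1,2->4] -> levels [6 4 5 6 4]

Answer: 6 4 5 6 4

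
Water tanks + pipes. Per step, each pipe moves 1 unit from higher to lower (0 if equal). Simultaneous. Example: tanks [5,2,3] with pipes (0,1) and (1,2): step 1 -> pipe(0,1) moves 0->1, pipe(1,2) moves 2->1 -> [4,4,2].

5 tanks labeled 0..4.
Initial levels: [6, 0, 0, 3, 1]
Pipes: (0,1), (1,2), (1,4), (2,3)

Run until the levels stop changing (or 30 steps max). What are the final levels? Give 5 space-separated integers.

Answer: 3 1 3 1 2

Derivation:
Step 1: flows [0->1,1=2,4->1,3->2] -> levels [5 2 1 2 0]
Step 2: flows [0->1,1->2,1->4,3->2] -> levels [4 1 3 1 1]
Step 3: flows [0->1,2->1,1=4,2->3] -> levels [3 3 1 2 1]
Step 4: flows [0=1,1->2,1->4,3->2] -> levels [3 1 3 1 2]
Step 5: flows [0->1,2->1,4->1,2->3] -> levels [2 4 1 2 1]
Step 6: flows [1->0,1->2,1->4,3->2] -> levels [3 1 3 1 2]
  -> period-2 cycle: step 6 state = step 4 state; never stabilizes
  -> state at step 30: (30-4) mod 2 = 0, same as step 4 -> [3 1 3 1 2]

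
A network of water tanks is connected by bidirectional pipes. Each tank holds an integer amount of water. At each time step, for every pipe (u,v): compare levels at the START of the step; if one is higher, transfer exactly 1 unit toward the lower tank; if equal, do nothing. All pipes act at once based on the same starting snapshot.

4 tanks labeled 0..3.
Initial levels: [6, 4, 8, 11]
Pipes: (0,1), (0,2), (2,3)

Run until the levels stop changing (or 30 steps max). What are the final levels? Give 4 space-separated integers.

Answer: 8 7 6 8

Derivation:
Step 1: flows [0->1,2->0,3->2] -> levels [6 5 8 10]
Step 2: flows [0->1,2->0,3->2] -> levels [6 6 8 9]
Step 3: flows [0=1,2->0,3->2] -> levels [7 6 8 8]
Step 4: flows [0->1,2->0,2=3] -> levels [7 7 7 8]
Step 5: flows [0=1,0=2,3->2] -> levels [7 7 8 7]
Step 6: flows [0=1,2->0,2->3] -> levels [8 7 6 8]
Step 7: flows [0->1,0->2,3->2] -> levels [6 8 8 7]
Step 8: flows [1->0,2->0,2->3] -> levels [8 7 6 8]
  -> period-2 cycle: step 8 state = step 6 state; never stabilizes
  -> state at step 30: (30-6) mod 2 = 0, same as step 6 -> [8 7 6 8]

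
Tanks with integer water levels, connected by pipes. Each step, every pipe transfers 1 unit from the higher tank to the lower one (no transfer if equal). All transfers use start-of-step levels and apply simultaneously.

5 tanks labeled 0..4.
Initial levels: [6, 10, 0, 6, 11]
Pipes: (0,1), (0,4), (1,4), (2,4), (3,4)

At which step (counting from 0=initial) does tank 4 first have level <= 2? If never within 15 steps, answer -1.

Answer: -1

Derivation:
Step 1: flows [1->0,4->0,4->1,4->2,4->3] -> levels [8 10 1 7 7]
Step 2: flows [1->0,0->4,1->4,4->2,3=4] -> levels [8 8 2 7 8]
Step 3: flows [0=1,0=4,1=4,4->2,4->3] -> levels [8 8 3 8 6]
Step 4: flows [0=1,0->4,1->4,4->2,3->4] -> levels [7 7 4 7 8]
Step 5: flows [0=1,4->0,4->1,4->2,4->3] -> levels [8 8 5 8 4]
Step 6: flows [0=1,0->4,1->4,2->4,3->4] -> levels [7 7 4 7 8]
  -> period-2 cycle (repeats step 4); tank 4 never drops to <=2
Tank 4 never reaches <=2 within 15 steps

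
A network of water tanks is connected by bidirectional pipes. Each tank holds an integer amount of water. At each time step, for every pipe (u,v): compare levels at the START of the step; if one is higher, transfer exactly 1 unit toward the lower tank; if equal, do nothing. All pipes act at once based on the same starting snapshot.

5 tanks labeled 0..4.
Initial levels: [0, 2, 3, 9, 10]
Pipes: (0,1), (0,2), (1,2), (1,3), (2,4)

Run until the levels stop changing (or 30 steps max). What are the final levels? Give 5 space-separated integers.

Answer: 5 3 7 5 4

Derivation:
Step 1: flows [1->0,2->0,2->1,3->1,4->2] -> levels [2 3 2 8 9]
Step 2: flows [1->0,0=2,1->2,3->1,4->2] -> levels [3 2 4 7 8]
Step 3: flows [0->1,2->0,2->1,3->1,4->2] -> levels [3 5 3 6 7]
Step 4: flows [1->0,0=2,1->2,3->1,4->2] -> levels [4 4 5 5 6]
Step 5: flows [0=1,2->0,2->1,3->1,4->2] -> levels [5 6 4 4 5]
Step 6: flows [1->0,0->2,1->2,1->3,4->2] -> levels [5 3 7 5 4]
Step 7: flows [0->1,2->0,2->1,3->1,2->4] -> levels [5 6 4 4 5]
  -> period-2 cycle: step 7 state = step 5 state; never stabilizes
  -> state at step 30: (30-5) mod 2 = 1, same as step 6 -> [5 3 7 5 4]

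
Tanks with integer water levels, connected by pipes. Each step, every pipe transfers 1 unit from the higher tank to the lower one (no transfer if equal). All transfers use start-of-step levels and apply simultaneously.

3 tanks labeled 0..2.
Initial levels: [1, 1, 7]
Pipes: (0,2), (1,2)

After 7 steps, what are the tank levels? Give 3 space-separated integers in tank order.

Step 1: flows [2->0,2->1] -> levels [2 2 5]
Step 2: flows [2->0,2->1] -> levels [3 3 3]
Step 3: flows [0=2,1=2] -> levels [3 3 3]
  -> stable; steps 4..7 unchanged -> [3 3 3]

Answer: 3 3 3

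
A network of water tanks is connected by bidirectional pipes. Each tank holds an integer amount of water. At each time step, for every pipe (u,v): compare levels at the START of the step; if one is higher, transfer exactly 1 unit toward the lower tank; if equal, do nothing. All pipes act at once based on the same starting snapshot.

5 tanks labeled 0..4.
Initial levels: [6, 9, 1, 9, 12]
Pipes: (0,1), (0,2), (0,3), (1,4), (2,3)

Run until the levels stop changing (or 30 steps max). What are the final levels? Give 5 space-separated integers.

Step 1: flows [1->0,0->2,3->0,4->1,3->2] -> levels [7 9 3 7 11]
Step 2: flows [1->0,0->2,0=3,4->1,3->2] -> levels [7 9 5 6 10]
Step 3: flows [1->0,0->2,0->3,4->1,3->2] -> levels [6 9 7 6 9]
Step 4: flows [1->0,2->0,0=3,1=4,2->3] -> levels [8 8 5 7 9]
Step 5: flows [0=1,0->2,0->3,4->1,3->2] -> levels [6 9 7 7 8]
Step 6: flows [1->0,2->0,3->0,1->4,2=3] -> levels [9 7 6 6 9]
Step 7: flows [0->1,0->2,0->3,4->1,2=3] -> levels [6 9 7 7 8]
  -> period-2 cycle: step 7 state = step 5 state; never stabilizes
  -> state at step 30: (30-5) mod 2 = 1, same as step 6 -> [9 7 6 6 9]

Answer: 9 7 6 6 9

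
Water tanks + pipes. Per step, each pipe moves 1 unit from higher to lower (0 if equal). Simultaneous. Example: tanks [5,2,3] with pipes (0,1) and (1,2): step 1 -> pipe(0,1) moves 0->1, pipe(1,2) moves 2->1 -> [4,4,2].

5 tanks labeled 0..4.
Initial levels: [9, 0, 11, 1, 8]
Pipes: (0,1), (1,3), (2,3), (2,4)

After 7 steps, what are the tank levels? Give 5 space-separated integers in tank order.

Step 1: flows [0->1,3->1,2->3,2->4] -> levels [8 2 9 1 9]
Step 2: flows [0->1,1->3,2->3,2=4] -> levels [7 2 8 3 9]
Step 3: flows [0->1,3->1,2->3,4->2] -> levels [6 4 8 3 8]
Step 4: flows [0->1,1->3,2->3,2=4] -> levels [5 4 7 5 8]
Step 5: flows [0->1,3->1,2->3,4->2] -> levels [4 6 7 5 7]
Step 6: flows [1->0,1->3,2->3,2=4] -> levels [5 4 6 7 7]
Step 7: flows [0->1,3->1,3->2,4->2] -> levels [4 6 8 5 6]

Answer: 4 6 8 5 6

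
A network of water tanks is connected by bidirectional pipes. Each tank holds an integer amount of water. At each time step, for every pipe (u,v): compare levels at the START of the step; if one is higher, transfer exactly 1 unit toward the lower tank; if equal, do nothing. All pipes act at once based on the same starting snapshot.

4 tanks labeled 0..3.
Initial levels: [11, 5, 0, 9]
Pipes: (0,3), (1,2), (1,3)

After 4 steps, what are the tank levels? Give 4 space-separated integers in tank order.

Answer: 8 5 4 8

Derivation:
Step 1: flows [0->3,1->2,3->1] -> levels [10 5 1 9]
Step 2: flows [0->3,1->2,3->1] -> levels [9 5 2 9]
Step 3: flows [0=3,1->2,3->1] -> levels [9 5 3 8]
Step 4: flows [0->3,1->2,3->1] -> levels [8 5 4 8]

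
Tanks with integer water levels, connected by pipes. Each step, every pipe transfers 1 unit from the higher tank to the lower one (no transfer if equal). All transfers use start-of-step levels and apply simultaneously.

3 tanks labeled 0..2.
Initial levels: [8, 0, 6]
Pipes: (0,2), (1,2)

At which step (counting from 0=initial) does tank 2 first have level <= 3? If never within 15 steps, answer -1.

Step 1: flows [0->2,2->1] -> levels [7 1 6]
Step 2: flows [0->2,2->1] -> levels [6 2 6]
Step 3: flows [0=2,2->1] -> levels [6 3 5]
Step 4: flows [0->2,2->1] -> levels [5 4 5]
Step 5: flows [0=2,2->1] -> levels [5 5 4]
Step 6: flows [0->2,1->2] -> levels [4 4 6]
Step 7: flows [2->0,2->1] -> levels [5 5 4]
  -> period-2 cycle (repeats step 5); tank 2 never drops to <=3
Tank 2 never reaches <=3 within 15 steps

Answer: -1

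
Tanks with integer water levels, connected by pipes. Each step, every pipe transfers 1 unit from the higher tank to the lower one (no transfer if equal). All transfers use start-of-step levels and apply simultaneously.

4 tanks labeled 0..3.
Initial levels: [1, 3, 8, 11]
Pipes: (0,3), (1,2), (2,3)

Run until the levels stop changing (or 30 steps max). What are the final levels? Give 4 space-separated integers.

Answer: 6 6 7 4

Derivation:
Step 1: flows [3->0,2->1,3->2] -> levels [2 4 8 9]
Step 2: flows [3->0,2->1,3->2] -> levels [3 5 8 7]
Step 3: flows [3->0,2->1,2->3] -> levels [4 6 6 7]
Step 4: flows [3->0,1=2,3->2] -> levels [5 6 7 5]
Step 5: flows [0=3,2->1,2->3] -> levels [5 7 5 6]
Step 6: flows [3->0,1->2,3->2] -> levels [6 6 7 4]
Step 7: flows [0->3,2->1,2->3] -> levels [5 7 5 6]
  -> period-2 cycle: step 7 state = step 5 state; never stabilizes
  -> state at step 30: (30-5) mod 2 = 1, same as step 6 -> [6 6 7 4]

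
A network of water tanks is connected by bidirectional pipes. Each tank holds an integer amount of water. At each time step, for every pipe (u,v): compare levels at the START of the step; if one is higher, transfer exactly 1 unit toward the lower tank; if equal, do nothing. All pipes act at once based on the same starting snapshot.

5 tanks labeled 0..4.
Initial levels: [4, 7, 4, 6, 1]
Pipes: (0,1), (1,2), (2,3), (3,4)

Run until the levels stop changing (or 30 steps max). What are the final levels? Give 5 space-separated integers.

Step 1: flows [1->0,1->2,3->2,3->4] -> levels [5 5 6 4 2]
Step 2: flows [0=1,2->1,2->3,3->4] -> levels [5 6 4 4 3]
Step 3: flows [1->0,1->2,2=3,3->4] -> levels [6 4 5 3 4]
Step 4: flows [0->1,2->1,2->3,4->3] -> levels [5 6 3 5 3]
Step 5: flows [1->0,1->2,3->2,3->4] -> levels [6 4 5 3 4]
  -> period-2 cycle: step 5 state = step 3 state; never stabilizes
  -> state at step 30: (30-3) mod 2 = 1, same as step 4 -> [5 6 3 5 3]

Answer: 5 6 3 5 3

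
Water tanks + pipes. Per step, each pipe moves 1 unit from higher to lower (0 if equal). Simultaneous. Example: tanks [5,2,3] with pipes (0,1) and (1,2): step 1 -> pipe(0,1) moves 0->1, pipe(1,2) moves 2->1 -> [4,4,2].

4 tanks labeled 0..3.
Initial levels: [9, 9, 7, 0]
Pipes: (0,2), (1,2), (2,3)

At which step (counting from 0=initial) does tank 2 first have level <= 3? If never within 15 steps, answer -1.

Step 1: flows [0->2,1->2,2->3] -> levels [8 8 8 1]
Step 2: flows [0=2,1=2,2->3] -> levels [8 8 7 2]
Step 3: flows [0->2,1->2,2->3] -> levels [7 7 8 3]
Step 4: flows [2->0,2->1,2->3] -> levels [8 8 5 4]
Step 5: flows [0->2,1->2,2->3] -> levels [7 7 6 5]
Step 6: flows [0->2,1->2,2->3] -> levels [6 6 7 6]
Step 7: flows [2->0,2->1,2->3] -> levels [7 7 4 7]
Step 8: flows [0->2,1->2,3->2] -> levels [6 6 7 6]
  -> period-2 cycle (repeats step 6); tank 2 never drops to <=3
Tank 2 never reaches <=3 within 15 steps

Answer: -1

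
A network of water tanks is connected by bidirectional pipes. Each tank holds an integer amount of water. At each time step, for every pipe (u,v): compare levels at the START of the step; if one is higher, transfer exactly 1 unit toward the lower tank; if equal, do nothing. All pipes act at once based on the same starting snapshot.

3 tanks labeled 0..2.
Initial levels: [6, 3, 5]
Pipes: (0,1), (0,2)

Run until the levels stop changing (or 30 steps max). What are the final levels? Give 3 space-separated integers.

Step 1: flows [0->1,0->2] -> levels [4 4 6]
Step 2: flows [0=1,2->0] -> levels [5 4 5]
Step 3: flows [0->1,0=2] -> levels [4 5 5]
Step 4: flows [1->0,2->0] -> levels [6 4 4]
Step 5: flows [0->1,0->2] -> levels [4 5 5]
  -> period-2 cycle: step 5 state = step 3 state; never stabilizes
  -> state at step 30: (30-3) mod 2 = 1, same as step 4 -> [6 4 4]

Answer: 6 4 4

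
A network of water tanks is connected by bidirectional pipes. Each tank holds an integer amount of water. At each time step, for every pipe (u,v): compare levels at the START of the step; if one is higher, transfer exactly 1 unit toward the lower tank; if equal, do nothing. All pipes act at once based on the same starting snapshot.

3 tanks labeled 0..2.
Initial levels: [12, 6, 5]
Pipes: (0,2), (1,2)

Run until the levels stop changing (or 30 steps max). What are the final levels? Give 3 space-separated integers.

Step 1: flows [0->2,1->2] -> levels [11 5 7]
Step 2: flows [0->2,2->1] -> levels [10 6 7]
Step 3: flows [0->2,2->1] -> levels [9 7 7]
Step 4: flows [0->2,1=2] -> levels [8 7 8]
Step 5: flows [0=2,2->1] -> levels [8 8 7]
Step 6: flows [0->2,1->2] -> levels [7 7 9]
Step 7: flows [2->0,2->1] -> levels [8 8 7]
  -> period-2 cycle: step 7 state = step 5 state; never stabilizes
  -> state at step 30: (30-5) mod 2 = 1, same as step 6 -> [7 7 9]

Answer: 7 7 9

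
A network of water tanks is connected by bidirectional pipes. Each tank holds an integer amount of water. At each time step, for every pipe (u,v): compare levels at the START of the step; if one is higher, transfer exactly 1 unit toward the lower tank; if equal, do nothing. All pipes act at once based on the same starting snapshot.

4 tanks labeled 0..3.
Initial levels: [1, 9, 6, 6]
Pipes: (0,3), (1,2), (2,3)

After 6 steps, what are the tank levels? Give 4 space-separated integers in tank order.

Answer: 6 5 7 4

Derivation:
Step 1: flows [3->0,1->2,2=3] -> levels [2 8 7 5]
Step 2: flows [3->0,1->2,2->3] -> levels [3 7 7 5]
Step 3: flows [3->0,1=2,2->3] -> levels [4 7 6 5]
Step 4: flows [3->0,1->2,2->3] -> levels [5 6 6 5]
Step 5: flows [0=3,1=2,2->3] -> levels [5 6 5 6]
Step 6: flows [3->0,1->2,3->2] -> levels [6 5 7 4]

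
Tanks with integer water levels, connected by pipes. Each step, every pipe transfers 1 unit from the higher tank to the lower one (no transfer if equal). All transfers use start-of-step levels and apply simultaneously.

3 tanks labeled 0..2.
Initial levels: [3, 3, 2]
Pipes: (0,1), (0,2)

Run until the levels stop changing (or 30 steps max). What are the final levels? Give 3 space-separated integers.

Step 1: flows [0=1,0->2] -> levels [2 3 3]
Step 2: flows [1->0,2->0] -> levels [4 2 2]
Step 3: flows [0->1,0->2] -> levels [2 3 3]
  -> period-2 cycle: step 3 state = step 1 state; never stabilizes
  -> state at step 30: (30-1) mod 2 = 1, same as step 2 -> [4 2 2]

Answer: 4 2 2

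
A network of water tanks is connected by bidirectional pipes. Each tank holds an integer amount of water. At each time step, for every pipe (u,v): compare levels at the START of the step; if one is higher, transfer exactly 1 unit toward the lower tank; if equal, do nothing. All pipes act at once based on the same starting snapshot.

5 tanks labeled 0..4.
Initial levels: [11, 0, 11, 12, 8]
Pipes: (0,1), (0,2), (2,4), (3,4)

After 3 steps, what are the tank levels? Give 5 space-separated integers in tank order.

Step 1: flows [0->1,0=2,2->4,3->4] -> levels [10 1 10 11 10]
Step 2: flows [0->1,0=2,2=4,3->4] -> levels [9 2 10 10 11]
Step 3: flows [0->1,2->0,4->2,4->3] -> levels [9 3 10 11 9]

Answer: 9 3 10 11 9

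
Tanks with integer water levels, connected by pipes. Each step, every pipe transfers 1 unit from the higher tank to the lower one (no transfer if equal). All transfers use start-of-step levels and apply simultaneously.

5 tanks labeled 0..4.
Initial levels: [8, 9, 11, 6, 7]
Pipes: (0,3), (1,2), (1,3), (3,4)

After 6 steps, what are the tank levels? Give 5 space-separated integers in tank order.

Answer: 8 10 9 6 8

Derivation:
Step 1: flows [0->3,2->1,1->3,4->3] -> levels [7 9 10 9 6]
Step 2: flows [3->0,2->1,1=3,3->4] -> levels [8 10 9 7 7]
Step 3: flows [0->3,1->2,1->3,3=4] -> levels [7 8 10 9 7]
Step 4: flows [3->0,2->1,3->1,3->4] -> levels [8 10 9 6 8]
Step 5: flows [0->3,1->2,1->3,4->3] -> levels [7 8 10 9 7]
  -> period-2 cycle: step 5 state = step 3 state
  -> state at step 6: (6-3) mod 2 = 1, same as step 4 -> [8 10 9 6 8]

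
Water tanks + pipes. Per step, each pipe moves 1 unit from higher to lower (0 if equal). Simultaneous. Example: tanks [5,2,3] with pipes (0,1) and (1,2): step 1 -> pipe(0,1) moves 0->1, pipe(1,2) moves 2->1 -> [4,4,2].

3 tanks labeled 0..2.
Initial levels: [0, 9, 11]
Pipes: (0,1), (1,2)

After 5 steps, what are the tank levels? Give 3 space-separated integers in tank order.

Step 1: flows [1->0,2->1] -> levels [1 9 10]
Step 2: flows [1->0,2->1] -> levels [2 9 9]
Step 3: flows [1->0,1=2] -> levels [3 8 9]
Step 4: flows [1->0,2->1] -> levels [4 8 8]
Step 5: flows [1->0,1=2] -> levels [5 7 8]

Answer: 5 7 8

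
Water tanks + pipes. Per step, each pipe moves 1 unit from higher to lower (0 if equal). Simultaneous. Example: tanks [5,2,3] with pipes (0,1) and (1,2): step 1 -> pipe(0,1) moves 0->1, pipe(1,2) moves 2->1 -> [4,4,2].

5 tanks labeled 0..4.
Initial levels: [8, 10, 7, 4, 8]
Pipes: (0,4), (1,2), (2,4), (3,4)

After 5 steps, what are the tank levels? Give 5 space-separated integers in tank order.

Step 1: flows [0=4,1->2,4->2,4->3] -> levels [8 9 9 5 6]
Step 2: flows [0->4,1=2,2->4,4->3] -> levels [7 9 8 6 7]
Step 3: flows [0=4,1->2,2->4,4->3] -> levels [7 8 8 7 7]
Step 4: flows [0=4,1=2,2->4,3=4] -> levels [7 8 7 7 8]
Step 5: flows [4->0,1->2,4->2,4->3] -> levels [8 7 9 8 5]

Answer: 8 7 9 8 5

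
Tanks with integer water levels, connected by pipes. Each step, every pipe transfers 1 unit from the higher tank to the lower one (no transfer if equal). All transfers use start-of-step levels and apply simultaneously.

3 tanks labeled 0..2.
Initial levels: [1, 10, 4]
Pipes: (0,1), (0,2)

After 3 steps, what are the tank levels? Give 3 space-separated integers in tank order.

Answer: 4 7 4

Derivation:
Step 1: flows [1->0,2->0] -> levels [3 9 3]
Step 2: flows [1->0,0=2] -> levels [4 8 3]
Step 3: flows [1->0,0->2] -> levels [4 7 4]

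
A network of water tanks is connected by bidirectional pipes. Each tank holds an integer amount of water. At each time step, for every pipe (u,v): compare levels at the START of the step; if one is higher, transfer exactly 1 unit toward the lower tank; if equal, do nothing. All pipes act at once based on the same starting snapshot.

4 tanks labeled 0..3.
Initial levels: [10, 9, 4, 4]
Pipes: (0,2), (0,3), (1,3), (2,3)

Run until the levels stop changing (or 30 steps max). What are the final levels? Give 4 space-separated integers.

Step 1: flows [0->2,0->3,1->3,2=3] -> levels [8 8 5 6]
Step 2: flows [0->2,0->3,1->3,3->2] -> levels [6 7 7 7]
Step 3: flows [2->0,3->0,1=3,2=3] -> levels [8 7 6 6]
Step 4: flows [0->2,0->3,1->3,2=3] -> levels [6 6 7 8]
Step 5: flows [2->0,3->0,3->1,3->2] -> levels [8 7 7 5]
Step 6: flows [0->2,0->3,1->3,2->3] -> levels [6 6 7 8]
  -> period-2 cycle: step 6 state = step 4 state; never stabilizes
  -> state at step 30: (30-4) mod 2 = 0, same as step 4 -> [6 6 7 8]

Answer: 6 6 7 8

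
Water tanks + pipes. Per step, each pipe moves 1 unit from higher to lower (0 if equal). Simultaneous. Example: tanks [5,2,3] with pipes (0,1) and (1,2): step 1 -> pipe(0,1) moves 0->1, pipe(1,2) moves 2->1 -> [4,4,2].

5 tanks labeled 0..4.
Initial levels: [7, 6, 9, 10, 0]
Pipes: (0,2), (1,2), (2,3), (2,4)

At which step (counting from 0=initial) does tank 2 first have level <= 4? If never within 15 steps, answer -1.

Answer: 7

Derivation:
Step 1: flows [2->0,2->1,3->2,2->4] -> levels [8 7 7 9 1]
Step 2: flows [0->2,1=2,3->2,2->4] -> levels [7 7 8 8 2]
Step 3: flows [2->0,2->1,2=3,2->4] -> levels [8 8 5 8 3]
Step 4: flows [0->2,1->2,3->2,2->4] -> levels [7 7 7 7 4]
Step 5: flows [0=2,1=2,2=3,2->4] -> levels [7 7 6 7 5]
Step 6: flows [0->2,1->2,3->2,2->4] -> levels [6 6 8 6 6]
Step 7: flows [2->0,2->1,2->3,2->4] -> levels [7 7 4 7 7]
Tank 2 first reaches <=4 at step 7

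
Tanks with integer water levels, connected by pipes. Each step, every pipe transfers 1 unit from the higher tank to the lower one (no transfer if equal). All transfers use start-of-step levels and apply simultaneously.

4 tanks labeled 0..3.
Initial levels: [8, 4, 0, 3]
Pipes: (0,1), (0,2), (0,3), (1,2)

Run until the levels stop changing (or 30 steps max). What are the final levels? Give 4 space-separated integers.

Step 1: flows [0->1,0->2,0->3,1->2] -> levels [5 4 2 4]
Step 2: flows [0->1,0->2,0->3,1->2] -> levels [2 4 4 5]
Step 3: flows [1->0,2->0,3->0,1=2] -> levels [5 3 3 4]
Step 4: flows [0->1,0->2,0->3,1=2] -> levels [2 4 4 5]
  -> period-2 cycle: step 4 state = step 2 state; never stabilizes
  -> state at step 30: (30-2) mod 2 = 0, same as step 2 -> [2 4 4 5]

Answer: 2 4 4 5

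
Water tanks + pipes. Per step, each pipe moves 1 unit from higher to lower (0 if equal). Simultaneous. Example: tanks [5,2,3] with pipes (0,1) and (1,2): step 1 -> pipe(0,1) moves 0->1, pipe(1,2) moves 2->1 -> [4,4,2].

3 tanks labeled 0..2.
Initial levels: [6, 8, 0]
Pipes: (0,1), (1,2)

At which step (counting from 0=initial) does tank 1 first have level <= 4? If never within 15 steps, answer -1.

Answer: 5

Derivation:
Step 1: flows [1->0,1->2] -> levels [7 6 1]
Step 2: flows [0->1,1->2] -> levels [6 6 2]
Step 3: flows [0=1,1->2] -> levels [6 5 3]
Step 4: flows [0->1,1->2] -> levels [5 5 4]
Step 5: flows [0=1,1->2] -> levels [5 4 5]
Tank 1 first reaches <=4 at step 5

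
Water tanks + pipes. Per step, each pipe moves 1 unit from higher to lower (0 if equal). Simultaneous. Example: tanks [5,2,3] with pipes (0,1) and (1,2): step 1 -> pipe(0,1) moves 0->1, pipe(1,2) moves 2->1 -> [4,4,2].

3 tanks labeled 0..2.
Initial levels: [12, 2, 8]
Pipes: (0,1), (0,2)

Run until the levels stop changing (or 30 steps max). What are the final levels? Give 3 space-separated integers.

Step 1: flows [0->1,0->2] -> levels [10 3 9]
Step 2: flows [0->1,0->2] -> levels [8 4 10]
Step 3: flows [0->1,2->0] -> levels [8 5 9]
Step 4: flows [0->1,2->0] -> levels [8 6 8]
Step 5: flows [0->1,0=2] -> levels [7 7 8]
Step 6: flows [0=1,2->0] -> levels [8 7 7]
Step 7: flows [0->1,0->2] -> levels [6 8 8]
Step 8: flows [1->0,2->0] -> levels [8 7 7]
  -> period-2 cycle: step 8 state = step 6 state; never stabilizes
  -> state at step 30: (30-6) mod 2 = 0, same as step 6 -> [8 7 7]

Answer: 8 7 7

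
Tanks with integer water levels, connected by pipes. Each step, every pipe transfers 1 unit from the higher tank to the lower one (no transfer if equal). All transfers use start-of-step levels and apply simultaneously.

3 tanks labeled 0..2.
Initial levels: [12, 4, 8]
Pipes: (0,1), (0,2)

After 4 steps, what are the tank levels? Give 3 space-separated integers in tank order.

Step 1: flows [0->1,0->2] -> levels [10 5 9]
Step 2: flows [0->1,0->2] -> levels [8 6 10]
Step 3: flows [0->1,2->0] -> levels [8 7 9]
Step 4: flows [0->1,2->0] -> levels [8 8 8]

Answer: 8 8 8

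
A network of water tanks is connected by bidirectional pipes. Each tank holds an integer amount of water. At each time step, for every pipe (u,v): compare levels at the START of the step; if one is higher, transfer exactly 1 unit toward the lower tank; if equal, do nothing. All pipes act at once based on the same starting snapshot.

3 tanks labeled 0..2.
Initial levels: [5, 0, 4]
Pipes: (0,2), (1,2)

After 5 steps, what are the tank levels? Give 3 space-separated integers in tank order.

Answer: 3 3 3

Derivation:
Step 1: flows [0->2,2->1] -> levels [4 1 4]
Step 2: flows [0=2,2->1] -> levels [4 2 3]
Step 3: flows [0->2,2->1] -> levels [3 3 3]
Step 4: flows [0=2,1=2] -> levels [3 3 3]
  -> stable; steps 5..5 unchanged -> [3 3 3]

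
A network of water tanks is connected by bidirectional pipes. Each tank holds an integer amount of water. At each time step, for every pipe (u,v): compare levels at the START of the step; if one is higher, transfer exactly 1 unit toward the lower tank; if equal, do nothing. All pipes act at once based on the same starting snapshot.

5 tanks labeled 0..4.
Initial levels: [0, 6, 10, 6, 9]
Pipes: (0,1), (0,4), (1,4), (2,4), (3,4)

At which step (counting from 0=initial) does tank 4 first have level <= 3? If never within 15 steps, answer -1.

Step 1: flows [1->0,4->0,4->1,2->4,4->3] -> levels [2 6 9 7 7]
Step 2: flows [1->0,4->0,4->1,2->4,3=4] -> levels [4 6 8 7 6]
Step 3: flows [1->0,4->0,1=4,2->4,3->4] -> levels [6 5 7 6 7]
Step 4: flows [0->1,4->0,4->1,2=4,4->3] -> levels [6 7 7 7 4]
Step 5: flows [1->0,0->4,1->4,2->4,3->4] -> levels [6 5 6 6 8]
Step 6: flows [0->1,4->0,4->1,4->2,4->3] -> levels [6 7 7 7 4]
  -> period-2 cycle (repeats step 4); tank 4 never drops to <=3
Tank 4 never reaches <=3 within 15 steps

Answer: -1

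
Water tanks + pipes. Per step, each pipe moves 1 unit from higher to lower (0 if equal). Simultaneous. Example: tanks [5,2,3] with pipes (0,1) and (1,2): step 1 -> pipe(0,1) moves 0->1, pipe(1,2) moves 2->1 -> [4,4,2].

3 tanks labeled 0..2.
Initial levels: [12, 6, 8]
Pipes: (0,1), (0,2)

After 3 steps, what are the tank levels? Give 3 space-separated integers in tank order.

Step 1: flows [0->1,0->2] -> levels [10 7 9]
Step 2: flows [0->1,0->2] -> levels [8 8 10]
Step 3: flows [0=1,2->0] -> levels [9 8 9]

Answer: 9 8 9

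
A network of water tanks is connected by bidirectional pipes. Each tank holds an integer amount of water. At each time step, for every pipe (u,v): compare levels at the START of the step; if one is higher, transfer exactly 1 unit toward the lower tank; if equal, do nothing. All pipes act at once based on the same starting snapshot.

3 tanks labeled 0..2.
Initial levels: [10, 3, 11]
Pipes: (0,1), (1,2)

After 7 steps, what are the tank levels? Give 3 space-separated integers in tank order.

Step 1: flows [0->1,2->1] -> levels [9 5 10]
Step 2: flows [0->1,2->1] -> levels [8 7 9]
Step 3: flows [0->1,2->1] -> levels [7 9 8]
Step 4: flows [1->0,1->2] -> levels [8 7 9]
  -> period-2 cycle: step 4 state = step 2 state
  -> state at step 7: (7-2) mod 2 = 1, same as step 3 -> [7 9 8]

Answer: 7 9 8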